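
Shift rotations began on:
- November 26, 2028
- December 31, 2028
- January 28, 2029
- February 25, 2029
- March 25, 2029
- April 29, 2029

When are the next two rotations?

Every date is a Sunday; gaps 35, 28, 28, 28, 35 days.
Each is the last Sunday of its month (at least one falls on the 29th or later, ruling out '4th Sunday').
Last Sunday of May 2029: May 27, 2029.
Last Sunday of June 2029: June 24, 2029.

May 27, 2029; June 24, 2029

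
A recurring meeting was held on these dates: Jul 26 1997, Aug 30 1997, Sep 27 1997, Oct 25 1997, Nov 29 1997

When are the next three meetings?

Dec 27 1997, Jan 31 1998, Feb 28 1998

All Saturdays; the gaps (35, 28, 28, 35) vary with month length.
This is the last Saturday of each month.
December 1997 ends with Saturday Dec 27 1997.
January 1998 ends with Saturday Jan 31 1998.
Last Saturday of February 1998: Feb 28 1998.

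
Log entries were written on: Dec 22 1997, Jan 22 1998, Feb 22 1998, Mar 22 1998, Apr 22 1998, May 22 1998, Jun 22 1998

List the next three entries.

Gaps: 31, 31, 28, 31, 30, 31 days — not constant. Every event is on the 22nd of the month.
Pattern: the 22nd of each month.
July 1998: Jul 22 1998.
Next: August 1998 → Aug 22 1998.
September 1998: Sep 22 1998.

Jul 22 1998, Aug 22 1998, Sep 22 1998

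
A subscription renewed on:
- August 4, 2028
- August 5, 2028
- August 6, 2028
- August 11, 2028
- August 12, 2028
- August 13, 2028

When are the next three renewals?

August 18, 2028; August 19, 2028; August 20, 2028

Gaps: 1, 1, 5, 1, 1 days — not constant, but cyclic with period 3.
The events fall on every Friday, Saturday and Sunday.
The following Friday is August 18, 2028.
Next Saturday: August 19, 2028.
Next Sunday: August 20, 2028.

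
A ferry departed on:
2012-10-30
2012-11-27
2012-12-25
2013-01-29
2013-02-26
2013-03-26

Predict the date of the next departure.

These are Tuesdays with 28, 28, 35, 28, 28-day gaps.
Each is the final Tuesday of its month — 2012-10-30 is past the 28th, so '4th Tuesday' doesn't fit.
April 2013 ends with Tuesday 2013-04-30.

2013-04-30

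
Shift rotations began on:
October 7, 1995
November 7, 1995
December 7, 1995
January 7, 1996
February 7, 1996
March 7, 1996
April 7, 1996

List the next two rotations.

May 7, 1996; June 7, 1996

Gaps: 31, 30, 31, 31, 29, 31 days — not constant. Every event is on the 7th of the month.
Pattern: the 7th of each month.
Next: May 1996 → May 7, 1996.
June 1996: June 7, 1996.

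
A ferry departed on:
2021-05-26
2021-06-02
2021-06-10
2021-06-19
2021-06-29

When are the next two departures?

Gaps: 7, 8, 9, 10 days — each gap is 1 larger than the previous one.
Next gap: 11 days. 2021-06-29 + 11 days = 2021-07-10.
Next gap: 12 days. 2021-07-10 + 12 days = 2021-07-22.

2021-07-10, 2021-07-22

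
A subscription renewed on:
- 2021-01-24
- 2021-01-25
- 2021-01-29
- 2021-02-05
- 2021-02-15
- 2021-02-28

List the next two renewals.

2021-03-16, 2021-04-04

Intervals are 1, 4, 7, 10, 13 days — an arithmetic progression with common difference 3.
Next gap: 16 days. 2021-02-28 + 16 days = 2021-03-16.
Next gap: 19 days. 2021-03-16 + 19 days = 2021-04-04.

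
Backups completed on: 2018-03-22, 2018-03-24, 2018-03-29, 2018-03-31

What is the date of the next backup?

Every event lands on a Thursday or Saturday (gaps cycle 2, 5, 2).
So the schedule is: every Thursday and Saturday.
Next Thursday: 2018-04-05.

2018-04-05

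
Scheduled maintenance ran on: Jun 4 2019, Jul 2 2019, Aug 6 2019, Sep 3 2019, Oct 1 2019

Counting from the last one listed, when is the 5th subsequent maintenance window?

Mar 3 2020

All dates are Tuesdays, 28, 35, 28, 28 days apart.
Specifically, the 1st Tuesday of each month.
November 2019 — 1st Tuesday is Nov 5 2019.
December 2019 — 1st Tuesday is Dec 3 2019.
January 2020 — 1st Tuesday is Jan 7 2020.
1st Tuesday of February 2020: Feb 4 2020.
1st Tuesday of March 2020: Mar 3 2020.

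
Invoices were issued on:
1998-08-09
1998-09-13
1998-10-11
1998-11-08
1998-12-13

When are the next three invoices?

Gaps: 35, 28, 28, 35 days — a mix of 28 and 35. Every date is a Sunday.
Each is the 2nd Sunday of its month.
January 1999 — 2nd Sunday is 1999-01-10.
February 1999 — 2nd Sunday is 1999-02-14.
March 1999 — 2nd Sunday is 1999-03-14.

1999-01-10, 1999-02-14, 1999-03-14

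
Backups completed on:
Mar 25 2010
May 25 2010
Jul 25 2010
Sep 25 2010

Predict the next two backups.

Gaps: 61, 61, 62 days — not constant. Every event is on the 25th of the month.
Pattern: the 25th of every 2 months.
November 2010: Nov 25 2010.
January 2011: Jan 25 2011.

Nov 25 2010, Jan 25 2011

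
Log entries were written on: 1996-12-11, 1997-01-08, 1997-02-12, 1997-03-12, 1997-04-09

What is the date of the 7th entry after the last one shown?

1997-11-12

All dates are Wednesdays, 28, 35, 28, 28 days apart.
Specifically, the 2nd Wednesday of each month.
May 1997 — 2nd Wednesday is 1997-05-14.
2nd Wednesday of June 1997: 1997-06-11.
2nd Wednesday of July 1997: 1997-07-09.
2nd Wednesday of August 1997: 1997-08-13.
September 1997 — 2nd Wednesday is 1997-09-10.
October 1997 — 2nd Wednesday is 1997-10-08.
2nd Wednesday of November 1997: 1997-11-12.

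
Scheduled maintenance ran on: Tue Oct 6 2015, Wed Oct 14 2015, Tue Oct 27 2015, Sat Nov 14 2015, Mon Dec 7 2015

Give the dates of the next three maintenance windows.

The spacing grows by 5 each time: 8, 13, 18, 23 days.
Next gap: 28 days. Mon Dec 7 2015 + 28 days = Mon Jan 4 2016.
Next gap: 33 days. Mon Jan 4 2016 + 33 days = Sat Feb 6 2016.
Next gap: 38 days. Sat Feb 6 2016 + 38 days = Tue Mar 15 2016.

Mon Jan 4 2016, Sat Feb 6 2016, Tue Mar 15 2016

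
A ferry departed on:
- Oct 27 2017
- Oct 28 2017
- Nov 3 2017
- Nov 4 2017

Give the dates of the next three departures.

Gaps: 1, 6, 1 days — not constant, but cyclic with period 2.
The events fall on every Friday and Saturday.
Next Friday: Nov 10 2017.
The following Saturday is Nov 11 2017.
Next Friday: Nov 17 2017.

Nov 10 2017, Nov 11 2017, Nov 17 2017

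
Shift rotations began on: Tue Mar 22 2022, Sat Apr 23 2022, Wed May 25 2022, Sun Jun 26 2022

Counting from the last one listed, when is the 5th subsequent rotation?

The spacing is 32, 32, 32 days — always 32 days.
Sun Jun 26 2022 + 32 days = Thu Jul 28 2022.
Thu Jul 28 2022 + 32 days = Mon Aug 29 2022.
Mon Aug 29 2022 + 32 days = Fri Sep 30 2022.
Fri Sep 30 2022 + 32 days = Tue Nov 1 2022.
Tue Nov 1 2022 + 32 days = Sat Dec 3 2022.

Sat Dec 3 2022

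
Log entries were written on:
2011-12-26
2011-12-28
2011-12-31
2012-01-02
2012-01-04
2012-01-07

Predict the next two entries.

Every event lands on a Monday or Wednesday or Saturday (gaps cycle 2, 3, 2, 2, 3).
So the schedule is: every Monday, Wednesday and Saturday.
The following Monday is 2012-01-09.
The following Wednesday is 2012-01-11.

2012-01-09, 2012-01-11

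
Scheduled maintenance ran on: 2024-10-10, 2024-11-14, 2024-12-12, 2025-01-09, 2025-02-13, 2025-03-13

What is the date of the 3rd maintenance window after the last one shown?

2025-06-12

All dates are Thursdays, 35, 28, 28, 35, 28 days apart.
Specifically, the 2nd Thursday of each month.
2nd Thursday of April 2025: 2025-04-10.
May 2025 — 2nd Thursday is 2025-05-08.
2nd Thursday of June 2025: 2025-06-12.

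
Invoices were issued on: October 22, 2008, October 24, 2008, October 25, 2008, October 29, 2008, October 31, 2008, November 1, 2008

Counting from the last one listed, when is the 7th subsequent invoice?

November 19, 2008

Gaps: 2, 1, 4, 2, 1 days — not constant, but cyclic with period 3.
The events fall on every Wednesday, Friday and Saturday.
The following Wednesday is November 5, 2008.
The following Friday is November 7, 2008.
The following Saturday is November 8, 2008.
The following Wednesday is November 12, 2008.
The following Friday is November 14, 2008.
Next Saturday: November 15, 2008.
Next Wednesday: November 19, 2008.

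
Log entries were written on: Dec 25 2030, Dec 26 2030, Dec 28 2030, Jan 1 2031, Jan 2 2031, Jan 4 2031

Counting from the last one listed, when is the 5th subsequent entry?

Every event lands on a Wednesday or Thursday or Saturday (gaps cycle 1, 2, 4, 1, 2).
So the schedule is: every Wednesday, Thursday and Saturday.
Next Wednesday: Jan 8 2031.
The following Thursday is Jan 9 2031.
The following Saturday is Jan 11 2031.
Next Wednesday: Jan 15 2031.
The following Thursday is Jan 16 2031.

Jan 16 2031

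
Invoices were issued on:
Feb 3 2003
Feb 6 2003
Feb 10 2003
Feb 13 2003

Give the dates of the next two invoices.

Every event lands on a Monday or Thursday (gaps cycle 3, 4, 3).
So the schedule is: every Monday and Thursday.
Next Monday: Feb 17 2003.
The following Thursday is Feb 20 2003.

Feb 17 2003, Feb 20 2003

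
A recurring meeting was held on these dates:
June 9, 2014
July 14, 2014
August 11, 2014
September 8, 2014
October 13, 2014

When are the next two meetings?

November 10, 2014; December 8, 2014

Gaps: 35, 28, 28, 35 days — a mix of 28 and 35. Every date is a Monday.
Each is the 2nd Monday of its month.
November 2014 — 2nd Monday is November 10, 2014.
2nd Monday of December 2014: December 8, 2014.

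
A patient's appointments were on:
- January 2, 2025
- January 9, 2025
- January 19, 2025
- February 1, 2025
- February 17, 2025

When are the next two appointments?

March 8, 2025; March 30, 2025

The spacing grows by 3 each time: 7, 10, 13, 16 days.
Next gap: 19 days. February 17, 2025 + 19 days = March 8, 2025.
Next gap: 22 days. March 8, 2025 + 22 days = March 30, 2025.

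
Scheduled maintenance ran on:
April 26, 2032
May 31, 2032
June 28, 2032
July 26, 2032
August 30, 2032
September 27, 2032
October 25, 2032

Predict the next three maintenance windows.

November 29, 2032; December 27, 2032; January 31, 2033

These are Mondays with 35, 28, 28, 35, 28, 28-day gaps.
Each is the final Monday of its month — May 31, 2032 is past the 28th, so '4th Monday' doesn't fit.
November 2032 ends with Monday November 29, 2032.
Last Monday of December 2032: December 27, 2032.
Last Monday of January 2033: January 31, 2033.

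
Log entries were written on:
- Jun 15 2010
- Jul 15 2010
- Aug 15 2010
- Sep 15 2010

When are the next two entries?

Each date is the 15th; the gaps (30, 31, 31) track the month lengths.
The rule is the 15th of each month.
October 2010: Oct 15 2010.
November 2010: Nov 15 2010.

Oct 15 2010, Nov 15 2010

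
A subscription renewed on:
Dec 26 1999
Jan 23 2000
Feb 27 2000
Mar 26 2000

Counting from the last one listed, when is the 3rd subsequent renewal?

All dates are Sundays, 28, 35, 28 days apart.
Specifically, the 4th Sunday of each month.
4th Sunday of April 2000: Apr 23 2000.
May 2000 — 4th Sunday is May 28 2000.
June 2000 — 4th Sunday is Jun 25 2000.

Jun 25 2000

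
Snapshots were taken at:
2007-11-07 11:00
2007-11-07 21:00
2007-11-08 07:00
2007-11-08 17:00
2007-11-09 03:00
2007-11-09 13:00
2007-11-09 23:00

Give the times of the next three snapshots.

The interval is a steady 10 hours (10, 10, 10, 10, 10, 10).
2007-11-09 23:00 + 10 h = 2007-11-10 09:00.
2007-11-10 09:00 + 10 h = 2007-11-10 19:00.
2007-11-10 19:00 + 10 h = 2007-11-11 05:00.

2007-11-10 09:00, 2007-11-10 19:00, 2007-11-11 05:00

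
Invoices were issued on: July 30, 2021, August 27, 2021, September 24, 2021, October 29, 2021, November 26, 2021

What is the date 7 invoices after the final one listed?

June 24, 2022

Every date is a Friday; gaps 28, 28, 35, 28 days.
Each is the last Friday of its month (at least one falls on the 29th or later, ruling out '4th Friday').
December 2021 ends with Friday December 31, 2021.
Last Friday of January 2022: January 28, 2022.
February 2022 ends with Friday February 25, 2022.
March 2022 ends with Friday March 25, 2022.
April 2022 ends with Friday April 29, 2022.
Last Friday of May 2022: May 27, 2022.
June 2022 ends with Friday June 24, 2022.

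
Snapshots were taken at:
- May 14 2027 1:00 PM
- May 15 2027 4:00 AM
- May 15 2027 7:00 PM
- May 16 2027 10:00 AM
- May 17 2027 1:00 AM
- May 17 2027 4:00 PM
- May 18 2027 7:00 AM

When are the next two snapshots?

Spacing: 15, 15, 15, 15, 15, 15 h — constant 15 h.
May 18 2027 7:00 AM + 15 h = May 18 2027 10:00 PM.
May 18 2027 10:00 PM + 15 h = May 19 2027 1:00 PM.

May 18 2027 10:00 PM, May 19 2027 1:00 PM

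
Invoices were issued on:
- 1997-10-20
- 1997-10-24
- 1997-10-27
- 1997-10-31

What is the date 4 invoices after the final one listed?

Every event lands on a Monday or Friday (gaps cycle 4, 3, 4).
So the schedule is: every Monday and Friday.
Next Monday: 1997-11-03.
Next Friday: 1997-11-07.
The following Monday is 1997-11-10.
The following Friday is 1997-11-14.

1997-11-14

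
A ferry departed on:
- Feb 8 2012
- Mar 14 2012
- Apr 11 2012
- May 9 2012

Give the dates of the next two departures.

Jun 13 2012, Jul 11 2012

These are Wednesdays at 28- or 35-day spacing (35, 28, 28).
The pattern: 2nd Wednesday of the month.
June 2012 — 2nd Wednesday is Jun 13 2012.
July 2012 — 2nd Wednesday is Jul 11 2012.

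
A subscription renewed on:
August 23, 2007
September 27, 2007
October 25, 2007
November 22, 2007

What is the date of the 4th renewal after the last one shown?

All dates are Thursdays, 35, 28, 28 days apart.
Specifically, the 4th Thursday of each month.
4th Thursday of December 2007: December 27, 2007.
4th Thursday of January 2008: January 24, 2008.
February 2008 — 4th Thursday is February 28, 2008.
4th Thursday of March 2008: March 27, 2008.

March 27, 2008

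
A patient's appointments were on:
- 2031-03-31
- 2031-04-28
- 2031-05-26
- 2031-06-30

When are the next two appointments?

2031-07-28, 2031-08-25

Every date is a Monday; gaps 28, 28, 35 days.
Each is the last Monday of its month (at least one falls on the 29th or later, ruling out '4th Monday').
July 2031 ends with Monday 2031-07-28.
August 2031 ends with Monday 2031-08-25.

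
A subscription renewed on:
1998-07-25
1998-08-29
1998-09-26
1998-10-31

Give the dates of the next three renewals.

1998-11-28, 1998-12-26, 1999-01-30

These are Saturdays with 35, 28, 35-day gaps.
Each is the final Saturday of its month — 1998-08-29 is past the 28th, so '4th Saturday' doesn't fit.
Last Saturday of November 1998: 1998-11-28.
December 1998 ends with Saturday 1998-12-26.
January 1999 ends with Saturday 1999-01-30.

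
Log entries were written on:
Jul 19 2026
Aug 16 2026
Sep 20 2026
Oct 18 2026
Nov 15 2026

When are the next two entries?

All dates are Sundays, 28, 35, 28, 28 days apart.
Specifically, the 3rd Sunday of each month.
3rd Sunday of December 2026: Dec 20 2026.
3rd Sunday of January 2027: Jan 17 2027.

Dec 20 2026, Jan 17 2027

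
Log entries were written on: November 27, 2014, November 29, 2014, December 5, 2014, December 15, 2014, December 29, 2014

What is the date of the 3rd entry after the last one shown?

March 5, 2015

Gaps: 2, 6, 10, 14 days — each gap is 4 larger than the previous one.
Next gap: 18 days. December 29, 2014 + 18 days = January 16, 2015.
Next gap: 22 days. January 16, 2015 + 22 days = February 7, 2015.
Next gap: 26 days. February 7, 2015 + 26 days = March 5, 2015.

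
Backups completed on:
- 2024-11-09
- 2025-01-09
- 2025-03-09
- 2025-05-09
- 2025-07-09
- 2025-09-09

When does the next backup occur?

2025-11-09

Each date is the 9th; the gaps (61, 59, 61, 61, 62) track the month lengths.
The rule is the 9th of every 2 months.
Next: November 2025 → 2025-11-09.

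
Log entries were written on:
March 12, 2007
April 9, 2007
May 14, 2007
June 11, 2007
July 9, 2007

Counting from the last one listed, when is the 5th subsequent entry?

These are Mondays at 28- or 35-day spacing (28, 35, 28, 28).
The pattern: 2nd Monday of the month.
2nd Monday of August 2007: August 13, 2007.
September 2007 — 2nd Monday is September 10, 2007.
October 2007 — 2nd Monday is October 8, 2007.
2nd Monday of November 2007: November 12, 2007.
December 2007 — 2nd Monday is December 10, 2007.

December 10, 2007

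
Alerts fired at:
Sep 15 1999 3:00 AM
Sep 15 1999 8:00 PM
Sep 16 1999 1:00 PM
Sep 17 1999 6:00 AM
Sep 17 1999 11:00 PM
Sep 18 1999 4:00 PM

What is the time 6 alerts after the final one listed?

Sep 22 1999 10:00 PM

Spacing: 17, 17, 17, 17, 17 h — constant 17 h.
Sep 18 1999 4:00 PM + 17 h = Sep 19 1999 9:00 AM.
Sep 19 1999 9:00 AM + 17 h = Sep 20 1999 2:00 AM.
Sep 20 1999 2:00 AM + 17 h = Sep 20 1999 7:00 PM.
Sep 20 1999 7:00 PM + 17 h = Sep 21 1999 12:00 PM.
Sep 21 1999 12:00 PM + 17 h = Sep 22 1999 5:00 AM.
Sep 22 1999 5:00 AM + 17 h = Sep 22 1999 10:00 PM.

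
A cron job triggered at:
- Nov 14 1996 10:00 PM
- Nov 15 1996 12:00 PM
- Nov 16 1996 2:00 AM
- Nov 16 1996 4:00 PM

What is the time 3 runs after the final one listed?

Nov 18 1996 10:00 AM

The interval is a steady 14 hours (14, 14, 14).
Nov 16 1996 4:00 PM + 14 h = Nov 17 1996 6:00 AM.
Nov 17 1996 6:00 AM + 14 h = Nov 17 1996 8:00 PM.
Nov 17 1996 8:00 PM + 14 h = Nov 18 1996 10:00 AM.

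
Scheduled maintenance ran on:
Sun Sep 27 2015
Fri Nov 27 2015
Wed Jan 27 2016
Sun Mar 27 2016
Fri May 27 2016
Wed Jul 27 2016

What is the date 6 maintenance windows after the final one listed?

Each date is the 27th; the gaps (61, 61, 60, 61, 61) track the month lengths.
The rule is the 27th of every 2 months.
September 2016: Tue Sep 27 2016.
Next: November 2016 → Sun Nov 27 2016.
Next: January 2017 → Fri Jan 27 2017.
March 2017: Mon Mar 27 2017.
May 2017: Sat May 27 2017.
July 2017: Thu Jul 27 2017.

Thu Jul 27 2017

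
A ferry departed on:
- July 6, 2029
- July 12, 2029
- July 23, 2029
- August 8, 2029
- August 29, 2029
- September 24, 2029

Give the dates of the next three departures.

October 25, 2029; November 30, 2029; January 10, 2030

Gaps: 6, 11, 16, 21, 26 days — each gap is 5 larger than the previous one.
Next gap: 31 days. September 24, 2029 + 31 days = October 25, 2029.
Next gap: 36 days. October 25, 2029 + 36 days = November 30, 2029.
Next gap: 41 days. November 30, 2029 + 41 days = January 10, 2030.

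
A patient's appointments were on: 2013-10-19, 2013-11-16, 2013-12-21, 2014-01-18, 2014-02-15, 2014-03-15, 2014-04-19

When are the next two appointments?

All dates are Saturdays, 28, 35, 28, 28, 28, 35 days apart.
Specifically, the 3rd Saturday of each month.
May 2014 — 3rd Saturday is 2014-05-17.
June 2014 — 3rd Saturday is 2014-06-21.

2014-05-17, 2014-06-21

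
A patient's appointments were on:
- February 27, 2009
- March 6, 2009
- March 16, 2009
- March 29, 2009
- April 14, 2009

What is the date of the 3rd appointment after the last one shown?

June 19, 2009

Gaps: 7, 10, 13, 16 days — each gap is 3 larger than the previous one.
Next gap: 19 days. April 14, 2009 + 19 days = May 3, 2009.
Next gap: 22 days. May 3, 2009 + 22 days = May 25, 2009.
Next gap: 25 days. May 25, 2009 + 25 days = June 19, 2009.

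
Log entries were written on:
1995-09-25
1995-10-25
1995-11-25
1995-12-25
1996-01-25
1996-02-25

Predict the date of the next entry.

1996-03-25

The day-of-month is always 25 (30, 31, 30, 31, 31 days between events).
So this recurs on the 25th of each month.
March 1996: 1996-03-25.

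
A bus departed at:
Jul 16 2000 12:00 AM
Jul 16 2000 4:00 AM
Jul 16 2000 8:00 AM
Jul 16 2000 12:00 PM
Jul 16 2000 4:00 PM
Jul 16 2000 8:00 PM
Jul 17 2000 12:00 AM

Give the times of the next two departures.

Jul 17 2000 4:00 AM, Jul 17 2000 8:00 AM

The interval is a steady 4 hours (4, 4, 4, 4, 4, 4).
Jul 17 2000 12:00 AM + 4 h = Jul 17 2000 4:00 AM.
Jul 17 2000 4:00 AM + 4 h = Jul 17 2000 8:00 AM.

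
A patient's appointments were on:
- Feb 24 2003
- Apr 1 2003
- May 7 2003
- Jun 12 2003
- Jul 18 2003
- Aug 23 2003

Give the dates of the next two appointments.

Sep 28 2003, Nov 3 2003

Gaps between consecutive events: 36, 36, 36, 36, 36 days — a constant 36-day interval.
Aug 23 2003 + 36 days = Sep 28 2003.
Sep 28 2003 + 36 days = Nov 3 2003.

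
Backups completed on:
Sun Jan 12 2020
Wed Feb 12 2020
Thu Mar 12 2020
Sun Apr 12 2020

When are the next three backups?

Tue May 12 2020, Fri Jun 12 2020, Sun Jul 12 2020

Gaps: 31, 29, 31 days — not constant. Every event is on the 12th of the month.
Pattern: the 12th of each month.
May 2020: Tue May 12 2020.
June 2020: Fri Jun 12 2020.
Next: July 2020 → Sun Jul 12 2020.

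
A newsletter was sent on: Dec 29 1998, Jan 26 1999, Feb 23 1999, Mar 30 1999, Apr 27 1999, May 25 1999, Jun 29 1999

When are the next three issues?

Jul 27 1999, Aug 31 1999, Sep 28 1999

All Tuesdays; the gaps (28, 28, 35, 28, 28, 35) vary with month length.
This is the last Tuesday of each month.
July 1999 ends with Tuesday Jul 27 1999.
August 1999 ends with Tuesday Aug 31 1999.
Last Tuesday of September 1999: Sep 28 1999.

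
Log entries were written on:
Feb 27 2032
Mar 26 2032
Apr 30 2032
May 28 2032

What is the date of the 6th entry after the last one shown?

These are Fridays with 28, 35, 28-day gaps.
Each is the final Friday of its month — Apr 30 2032 is past the 28th, so '4th Friday' doesn't fit.
Last Friday of June 2032: Jun 25 2032.
July 2032 ends with Friday Jul 30 2032.
Last Friday of August 2032: Aug 27 2032.
September 2032 ends with Friday Sep 24 2032.
October 2032 ends with Friday Oct 29 2032.
November 2032 ends with Friday Nov 26 2032.

Nov 26 2032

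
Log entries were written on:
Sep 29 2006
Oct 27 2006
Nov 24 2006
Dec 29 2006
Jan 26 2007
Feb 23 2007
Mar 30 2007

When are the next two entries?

All Fridays; the gaps (28, 28, 35, 28, 28, 35) vary with month length.
This is the last Friday of each month.
Last Friday of April 2007: Apr 27 2007.
May 2007 ends with Friday May 25 2007.

Apr 27 2007, May 25 2007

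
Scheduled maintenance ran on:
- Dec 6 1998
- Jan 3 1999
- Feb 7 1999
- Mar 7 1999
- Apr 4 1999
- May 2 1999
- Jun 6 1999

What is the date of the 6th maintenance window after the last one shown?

Dec 5 1999

Gaps: 28, 35, 28, 28, 28, 35 days — a mix of 28 and 35. Every date is a Sunday.
Each is the 1st Sunday of its month.
July 1999 — 1st Sunday is Jul 4 1999.
August 1999 — 1st Sunday is Aug 1 1999.
1st Sunday of September 1999: Sep 5 1999.
October 1999 — 1st Sunday is Oct 3 1999.
November 1999 — 1st Sunday is Nov 7 1999.
1st Sunday of December 1999: Dec 5 1999.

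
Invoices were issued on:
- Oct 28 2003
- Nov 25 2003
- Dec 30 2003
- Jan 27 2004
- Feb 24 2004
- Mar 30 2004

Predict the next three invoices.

Every date is a Tuesday; gaps 28, 35, 28, 28, 35 days.
Each is the last Tuesday of its month (at least one falls on the 29th or later, ruling out '4th Tuesday').
April 2004 ends with Tuesday Apr 27 2004.
Last Tuesday of May 2004: May 25 2004.
Last Tuesday of June 2004: Jun 29 2004.

Apr 27 2004, May 25 2004, Jun 29 2004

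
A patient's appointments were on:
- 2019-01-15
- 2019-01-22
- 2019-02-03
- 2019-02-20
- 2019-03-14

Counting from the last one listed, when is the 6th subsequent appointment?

Gaps: 7, 12, 17, 22 days — each gap is 5 larger than the previous one.
Next gap: 27 days. 2019-03-14 + 27 days = 2019-04-10.
Next gap: 32 days. 2019-04-10 + 32 days = 2019-05-12.
Next gap: 37 days. 2019-05-12 + 37 days = 2019-06-18.
Next gap: 42 days. 2019-06-18 + 42 days = 2019-07-30.
Next gap: 47 days. 2019-07-30 + 47 days = 2019-09-15.
Next gap: 52 days. 2019-09-15 + 52 days = 2019-11-06.

2019-11-06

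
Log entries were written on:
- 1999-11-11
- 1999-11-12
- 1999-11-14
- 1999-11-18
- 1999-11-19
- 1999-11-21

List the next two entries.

1999-11-25, 1999-11-26

Gaps: 1, 2, 4, 1, 2 days — not constant, but cyclic with period 3.
The events fall on every Thursday, Friday and Sunday.
Next Thursday: 1999-11-25.
The following Friday is 1999-11-26.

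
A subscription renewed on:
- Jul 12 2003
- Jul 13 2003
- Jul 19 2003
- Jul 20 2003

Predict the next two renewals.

Jul 26 2003, Jul 27 2003

The gap pattern 1, 6, 1 repeats every 2 events.
These are the Saturdays and Sundays of each week.
Next Saturday: Jul 26 2003.
Next Sunday: Jul 27 2003.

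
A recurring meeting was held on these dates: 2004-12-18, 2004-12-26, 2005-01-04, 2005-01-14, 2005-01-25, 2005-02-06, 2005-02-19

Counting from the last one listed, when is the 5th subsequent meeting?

2005-05-10

The spacing grows by 1 each time: 8, 9, 10, 11, 12, 13 days.
Next gap: 14 days. 2005-02-19 + 14 days = 2005-03-05.
Next gap: 15 days. 2005-03-05 + 15 days = 2005-03-20.
Next gap: 16 days. 2005-03-20 + 16 days = 2005-04-05.
Next gap: 17 days. 2005-04-05 + 17 days = 2005-04-22.
Next gap: 18 days. 2005-04-22 + 18 days = 2005-05-10.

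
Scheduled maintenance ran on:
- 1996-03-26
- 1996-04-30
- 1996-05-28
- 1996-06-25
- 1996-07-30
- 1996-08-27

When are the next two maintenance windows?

These are Tuesdays with 35, 28, 28, 35, 28-day gaps.
Each is the final Tuesday of its month — 1996-04-30 is past the 28th, so '4th Tuesday' doesn't fit.
September 1996 ends with Tuesday 1996-09-24.
Last Tuesday of October 1996: 1996-10-29.

1996-09-24, 1996-10-29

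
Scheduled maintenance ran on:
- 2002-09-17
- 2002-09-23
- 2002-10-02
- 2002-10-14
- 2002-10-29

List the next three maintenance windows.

2002-11-16, 2002-12-07, 2002-12-31

Gaps: 6, 9, 12, 15 days — each gap is 3 larger than the previous one.
Next gap: 18 days. 2002-10-29 + 18 days = 2002-11-16.
Next gap: 21 days. 2002-11-16 + 21 days = 2002-12-07.
Next gap: 24 days. 2002-12-07 + 24 days = 2002-12-31.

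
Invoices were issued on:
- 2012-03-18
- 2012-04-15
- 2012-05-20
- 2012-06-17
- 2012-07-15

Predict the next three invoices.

Gaps: 28, 35, 28, 28 days — a mix of 28 and 35. Every date is a Sunday.
Each is the 3rd Sunday of its month.
3rd Sunday of August 2012: 2012-08-19.
3rd Sunday of September 2012: 2012-09-16.
3rd Sunday of October 2012: 2012-10-21.

2012-08-19, 2012-09-16, 2012-10-21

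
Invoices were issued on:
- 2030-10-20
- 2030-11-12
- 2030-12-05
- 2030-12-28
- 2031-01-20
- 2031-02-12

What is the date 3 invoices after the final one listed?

Every event comes 23 days after the last (23, 23, 23, 23, 23).
2031-02-12 + 23 days = 2031-03-07.
2031-03-07 + 23 days = 2031-03-30.
2031-03-30 + 23 days = 2031-04-22.

2031-04-22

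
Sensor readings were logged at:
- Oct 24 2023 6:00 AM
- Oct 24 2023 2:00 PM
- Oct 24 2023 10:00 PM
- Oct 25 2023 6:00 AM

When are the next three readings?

The interval is a steady 8 hours (8, 8, 8).
Oct 25 2023 6:00 AM + 8 h = Oct 25 2023 2:00 PM.
Oct 25 2023 2:00 PM + 8 h = Oct 25 2023 10:00 PM.
Oct 25 2023 10:00 PM + 8 h = Oct 26 2023 6:00 AM.

Oct 25 2023 2:00 PM, Oct 25 2023 10:00 PM, Oct 26 2023 6:00 AM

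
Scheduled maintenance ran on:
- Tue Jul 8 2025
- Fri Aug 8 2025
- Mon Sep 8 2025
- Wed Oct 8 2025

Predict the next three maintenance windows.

Sat Nov 8 2025, Mon Dec 8 2025, Thu Jan 8 2026

Each date is the 8th; the gaps (31, 31, 30) track the month lengths.
The rule is the 8th of each month.
Next: November 2025 → Sat Nov 8 2025.
Next: December 2025 → Mon Dec 8 2025.
Next: January 2026 → Thu Jan 8 2026.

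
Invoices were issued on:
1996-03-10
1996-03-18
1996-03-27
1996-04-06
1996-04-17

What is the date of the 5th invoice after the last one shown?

Gaps: 8, 9, 10, 11 days — each gap is 1 larger than the previous one.
Next gap: 12 days. 1996-04-17 + 12 days = 1996-04-29.
Next gap: 13 days. 1996-04-29 + 13 days = 1996-05-12.
Next gap: 14 days. 1996-05-12 + 14 days = 1996-05-26.
Next gap: 15 days. 1996-05-26 + 15 days = 1996-06-10.
Next gap: 16 days. 1996-06-10 + 16 days = 1996-06-26.

1996-06-26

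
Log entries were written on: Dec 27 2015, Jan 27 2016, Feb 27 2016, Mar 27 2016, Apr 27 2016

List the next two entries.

Gaps: 31, 31, 29, 31 days — not constant. Every event is on the 27th of the month.
Pattern: the 27th of each month.
May 2016: May 27 2016.
Next: June 2016 → Jun 27 2016.

May 27 2016, Jun 27 2016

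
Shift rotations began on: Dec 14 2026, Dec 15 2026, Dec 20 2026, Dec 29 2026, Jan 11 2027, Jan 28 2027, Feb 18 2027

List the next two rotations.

Gaps: 1, 5, 9, 13, 17, 21 days — each gap is 4 larger than the previous one.
Next gap: 25 days. Feb 18 2027 + 25 days = Mar 15 2027.
Next gap: 29 days. Mar 15 2027 + 29 days = Apr 13 2027.

Mar 15 2027, Apr 13 2027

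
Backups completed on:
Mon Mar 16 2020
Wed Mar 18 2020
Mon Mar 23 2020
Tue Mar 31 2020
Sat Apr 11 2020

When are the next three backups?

Sat Apr 25 2020, Tue May 12 2020, Mon Jun 1 2020

Gaps: 2, 5, 8, 11 days — each gap is 3 larger than the previous one.
Next gap: 14 days. Sat Apr 11 2020 + 14 days = Sat Apr 25 2020.
Next gap: 17 days. Sat Apr 25 2020 + 17 days = Tue May 12 2020.
Next gap: 20 days. Tue May 12 2020 + 20 days = Mon Jun 1 2020.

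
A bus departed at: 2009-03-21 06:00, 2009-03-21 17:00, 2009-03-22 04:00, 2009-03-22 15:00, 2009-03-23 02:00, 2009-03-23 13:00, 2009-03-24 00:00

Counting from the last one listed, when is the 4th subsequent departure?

The interval is a steady 11 hours (11, 11, 11, 11, 11, 11).
2009-03-24 00:00 + 11 h = 2009-03-24 11:00.
2009-03-24 11:00 + 11 h = 2009-03-24 22:00.
2009-03-24 22:00 + 11 h = 2009-03-25 09:00.
2009-03-25 09:00 + 11 h = 2009-03-25 20:00.

2009-03-25 20:00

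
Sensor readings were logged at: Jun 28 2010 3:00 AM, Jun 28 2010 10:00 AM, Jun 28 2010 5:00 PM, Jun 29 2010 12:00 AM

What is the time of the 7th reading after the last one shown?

Jul 1 2010 1:00 AM

Spacing: 7, 7, 7 h — constant 7 h.
Jun 29 2010 12:00 AM + 7 h = Jun 29 2010 7:00 AM.
Jun 29 2010 7:00 AM + 7 h = Jun 29 2010 2:00 PM.
Jun 29 2010 2:00 PM + 7 h = Jun 29 2010 9:00 PM.
Jun 29 2010 9:00 PM + 7 h = Jun 30 2010 4:00 AM.
Jun 30 2010 4:00 AM + 7 h = Jun 30 2010 11:00 AM.
Jun 30 2010 11:00 AM + 7 h = Jun 30 2010 6:00 PM.
Jun 30 2010 6:00 PM + 7 h = Jul 1 2010 1:00 AM.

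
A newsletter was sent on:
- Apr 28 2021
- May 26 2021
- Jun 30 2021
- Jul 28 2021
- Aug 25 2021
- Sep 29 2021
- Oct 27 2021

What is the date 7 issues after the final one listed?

May 25 2022

These are Wednesdays with 28, 35, 28, 28, 35, 28-day gaps.
Each is the final Wednesday of its month — Jun 30 2021 is past the 28th, so '4th Wednesday' doesn't fit.
November 2021 ends with Wednesday Nov 24 2021.
December 2021 ends with Wednesday Dec 29 2021.
Last Wednesday of January 2022: Jan 26 2022.
Last Wednesday of February 2022: Feb 23 2022.
March 2022 ends with Wednesday Mar 30 2022.
April 2022 ends with Wednesday Apr 27 2022.
May 2022 ends with Wednesday May 25 2022.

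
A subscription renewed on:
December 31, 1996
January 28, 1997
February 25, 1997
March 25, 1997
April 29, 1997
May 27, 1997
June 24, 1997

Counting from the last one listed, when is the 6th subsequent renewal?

December 30, 1997

Every date is a Tuesday; gaps 28, 28, 28, 35, 28, 28 days.
Each is the last Tuesday of its month (at least one falls on the 29th or later, ruling out '4th Tuesday').
Last Tuesday of July 1997: July 29, 1997.
Last Tuesday of August 1997: August 26, 1997.
Last Tuesday of September 1997: September 30, 1997.
October 1997 ends with Tuesday October 28, 1997.
November 1997 ends with Tuesday November 25, 1997.
December 1997 ends with Tuesday December 30, 1997.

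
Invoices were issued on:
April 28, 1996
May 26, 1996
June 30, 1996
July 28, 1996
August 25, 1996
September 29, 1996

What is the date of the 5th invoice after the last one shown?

February 23, 1997

These are Sundays with 28, 35, 28, 28, 35-day gaps.
Each is the final Sunday of its month — June 30, 1996 is past the 28th, so '4th Sunday' doesn't fit.
October 1996 ends with Sunday October 27, 1996.
Last Sunday of November 1996: November 24, 1996.
December 1996 ends with Sunday December 29, 1996.
January 1997 ends with Sunday January 26, 1997.
February 1997 ends with Sunday February 23, 1997.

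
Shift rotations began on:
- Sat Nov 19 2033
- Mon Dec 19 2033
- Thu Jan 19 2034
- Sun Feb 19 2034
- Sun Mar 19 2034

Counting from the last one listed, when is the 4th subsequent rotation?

Wed Jul 19 2034

The day-of-month is always 19 (30, 31, 31, 28 days between events).
So this recurs on the 19th of each month.
Next: April 2034 → Wed Apr 19 2034.
May 2034: Fri May 19 2034.
Next: June 2034 → Mon Jun 19 2034.
July 2034: Wed Jul 19 2034.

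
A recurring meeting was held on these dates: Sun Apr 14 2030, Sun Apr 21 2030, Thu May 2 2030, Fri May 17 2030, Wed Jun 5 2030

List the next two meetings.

The spacing grows by 4 each time: 7, 11, 15, 19 days.
Next gap: 23 days. Wed Jun 5 2030 + 23 days = Fri Jun 28 2030.
Next gap: 27 days. Fri Jun 28 2030 + 27 days = Thu Jul 25 2030.

Fri Jun 28 2030, Thu Jul 25 2030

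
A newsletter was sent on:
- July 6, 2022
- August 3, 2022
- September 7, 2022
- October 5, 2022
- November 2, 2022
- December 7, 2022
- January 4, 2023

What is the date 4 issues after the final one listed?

May 3, 2023

These are Wednesdays at 28- or 35-day spacing (28, 35, 28, 28, 35, 28).
The pattern: 1st Wednesday of the month.
1st Wednesday of February 2023: February 1, 2023.
March 2023 — 1st Wednesday is March 1, 2023.
April 2023 — 1st Wednesday is April 5, 2023.
May 2023 — 1st Wednesday is May 3, 2023.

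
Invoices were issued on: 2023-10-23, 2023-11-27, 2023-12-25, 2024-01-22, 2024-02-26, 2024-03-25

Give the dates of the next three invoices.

These are Mondays at 28- or 35-day spacing (35, 28, 28, 35, 28).
The pattern: 4th Monday of the month.
4th Monday of April 2024: 2024-04-22.
May 2024 — 4th Monday is 2024-05-27.
June 2024 — 4th Monday is 2024-06-24.

2024-04-22, 2024-05-27, 2024-06-24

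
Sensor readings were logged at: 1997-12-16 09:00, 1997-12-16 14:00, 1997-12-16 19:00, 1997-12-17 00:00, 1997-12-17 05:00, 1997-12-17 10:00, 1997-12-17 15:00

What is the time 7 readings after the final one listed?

Spacing: 5, 5, 5, 5, 5, 5 h — constant 5 h.
1997-12-17 15:00 + 5 h = 1997-12-17 20:00.
1997-12-17 20:00 + 5 h = 1997-12-18 01:00.
1997-12-18 01:00 + 5 h = 1997-12-18 06:00.
1997-12-18 06:00 + 5 h = 1997-12-18 11:00.
1997-12-18 11:00 + 5 h = 1997-12-18 16:00.
1997-12-18 16:00 + 5 h = 1997-12-18 21:00.
1997-12-18 21:00 + 5 h = 1997-12-19 02:00.

1997-12-19 02:00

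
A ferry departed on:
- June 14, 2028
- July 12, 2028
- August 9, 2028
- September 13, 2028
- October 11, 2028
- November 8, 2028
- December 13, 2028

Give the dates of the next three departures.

January 10, 2029; February 14, 2029; March 14, 2029

These are Wednesdays at 28- or 35-day spacing (28, 28, 35, 28, 28, 35).
The pattern: 2nd Wednesday of the month.
2nd Wednesday of January 2029: January 10, 2029.
2nd Wednesday of February 2029: February 14, 2029.
March 2029 — 2nd Wednesday is March 14, 2029.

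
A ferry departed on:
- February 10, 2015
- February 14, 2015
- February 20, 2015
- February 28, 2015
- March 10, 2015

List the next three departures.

Gaps: 4, 6, 8, 10 days — each gap is 2 larger than the previous one.
Next gap: 12 days. March 10, 2015 + 12 days = March 22, 2015.
Next gap: 14 days. March 22, 2015 + 14 days = April 5, 2015.
Next gap: 16 days. April 5, 2015 + 16 days = April 21, 2015.

March 22, 2015; April 5, 2015; April 21, 2015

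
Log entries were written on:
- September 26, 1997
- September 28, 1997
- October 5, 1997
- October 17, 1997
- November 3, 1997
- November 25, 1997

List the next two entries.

December 22, 1997; January 23, 1998

The spacing grows by 5 each time: 2, 7, 12, 17, 22 days.
Next gap: 27 days. November 25, 1997 + 27 days = December 22, 1997.
Next gap: 32 days. December 22, 1997 + 32 days = January 23, 1998.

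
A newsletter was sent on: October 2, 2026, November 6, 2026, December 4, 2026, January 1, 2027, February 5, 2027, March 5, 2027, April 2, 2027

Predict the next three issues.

These are Fridays at 28- or 35-day spacing (35, 28, 28, 35, 28, 28).
The pattern: 1st Friday of the month.
1st Friday of May 2027: May 7, 2027.
June 2027 — 1st Friday is June 4, 2027.
July 2027 — 1st Friday is July 2, 2027.

May 7, 2027; June 4, 2027; July 2, 2027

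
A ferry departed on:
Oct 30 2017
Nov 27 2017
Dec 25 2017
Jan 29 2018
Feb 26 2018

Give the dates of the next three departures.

All Mondays; the gaps (28, 28, 35, 28) vary with month length.
This is the last Monday of each month.
Last Monday of March 2018: Mar 26 2018.
April 2018 ends with Monday Apr 30 2018.
May 2018 ends with Monday May 28 2018.

Mar 26 2018, Apr 30 2018, May 28 2018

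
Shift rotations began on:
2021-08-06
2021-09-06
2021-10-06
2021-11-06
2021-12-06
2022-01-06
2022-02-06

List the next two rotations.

Gaps: 31, 30, 31, 30, 31, 31 days — not constant. Every event is on the 6th of the month.
Pattern: the 6th of each month.
Next: March 2022 → 2022-03-06.
April 2022: 2022-04-06.

2022-03-06, 2022-04-06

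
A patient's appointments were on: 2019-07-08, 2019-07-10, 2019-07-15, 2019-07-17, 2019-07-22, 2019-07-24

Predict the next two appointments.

The gap pattern 2, 5, 2, 5, 2 repeats every 2 events.
These are the Mondays and Wednesdays of each week.
Next Monday: 2019-07-29.
The following Wednesday is 2019-07-31.

2019-07-29, 2019-07-31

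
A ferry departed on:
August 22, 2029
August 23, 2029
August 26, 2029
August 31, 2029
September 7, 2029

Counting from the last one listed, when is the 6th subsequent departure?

Gaps: 1, 3, 5, 7 days — each gap is 2 larger than the previous one.
Next gap: 9 days. September 7, 2029 + 9 days = September 16, 2029.
Next gap: 11 days. September 16, 2029 + 11 days = September 27, 2029.
Next gap: 13 days. September 27, 2029 + 13 days = October 10, 2029.
Next gap: 15 days. October 10, 2029 + 15 days = October 25, 2029.
Next gap: 17 days. October 25, 2029 + 17 days = November 11, 2029.
Next gap: 19 days. November 11, 2029 + 19 days = November 30, 2029.

November 30, 2029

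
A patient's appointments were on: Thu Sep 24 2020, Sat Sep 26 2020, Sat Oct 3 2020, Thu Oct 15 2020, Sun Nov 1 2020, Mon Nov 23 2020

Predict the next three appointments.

The spacing grows by 5 each time: 2, 7, 12, 17, 22 days.
Next gap: 27 days. Mon Nov 23 2020 + 27 days = Sun Dec 20 2020.
Next gap: 32 days. Sun Dec 20 2020 + 32 days = Thu Jan 21 2021.
Next gap: 37 days. Thu Jan 21 2021 + 37 days = Sat Feb 27 2021.

Sun Dec 20 2020, Thu Jan 21 2021, Sat Feb 27 2021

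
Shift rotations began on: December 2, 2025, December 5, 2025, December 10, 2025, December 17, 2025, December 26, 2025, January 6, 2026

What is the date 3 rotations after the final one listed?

The spacing grows by 2 each time: 3, 5, 7, 9, 11 days.
Next gap: 13 days. January 6, 2026 + 13 days = January 19, 2026.
Next gap: 15 days. January 19, 2026 + 15 days = February 3, 2026.
Next gap: 17 days. February 3, 2026 + 17 days = February 20, 2026.

February 20, 2026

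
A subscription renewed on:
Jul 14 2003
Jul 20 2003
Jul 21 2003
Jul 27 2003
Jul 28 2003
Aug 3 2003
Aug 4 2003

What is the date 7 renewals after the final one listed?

Aug 31 2003

Gaps: 6, 1, 6, 1, 6, 1 days — not constant, but cyclic with period 2.
The events fall on every Monday and Sunday.
The following Sunday is Aug 10 2003.
The following Monday is Aug 11 2003.
The following Sunday is Aug 17 2003.
Next Monday: Aug 18 2003.
The following Sunday is Aug 24 2003.
Next Monday: Aug 25 2003.
The following Sunday is Aug 31 2003.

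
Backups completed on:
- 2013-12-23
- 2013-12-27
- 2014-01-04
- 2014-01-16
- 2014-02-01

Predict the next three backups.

Intervals are 4, 8, 12, 16 days — an arithmetic progression with common difference 4.
Next gap: 20 days. 2014-02-01 + 20 days = 2014-02-21.
Next gap: 24 days. 2014-02-21 + 24 days = 2014-03-17.
Next gap: 28 days. 2014-03-17 + 28 days = 2014-04-14.

2014-02-21, 2014-03-17, 2014-04-14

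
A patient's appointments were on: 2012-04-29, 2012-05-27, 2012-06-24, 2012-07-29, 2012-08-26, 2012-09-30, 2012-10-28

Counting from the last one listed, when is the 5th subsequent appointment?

2013-03-31

These are Sundays with 28, 28, 35, 28, 35, 28-day gaps.
Each is the final Sunday of its month — 2012-04-29 is past the 28th, so '4th Sunday' doesn't fit.
Last Sunday of November 2012: 2012-11-25.
Last Sunday of December 2012: 2012-12-30.
Last Sunday of January 2013: 2013-01-27.
February 2013 ends with Sunday 2013-02-24.
Last Sunday of March 2013: 2013-03-31.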